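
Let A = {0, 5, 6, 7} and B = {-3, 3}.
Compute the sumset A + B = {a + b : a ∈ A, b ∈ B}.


A + B = {a + b : a ∈ A, b ∈ B}.
Enumerate all |A|·|B| = 4·2 = 8 pairs (a, b) and collect distinct sums.
a = 0: 0+-3=-3, 0+3=3
a = 5: 5+-3=2, 5+3=8
a = 6: 6+-3=3, 6+3=9
a = 7: 7+-3=4, 7+3=10
Collecting distinct sums: A + B = {-3, 2, 3, 4, 8, 9, 10}
|A + B| = 7

A + B = {-3, 2, 3, 4, 8, 9, 10}


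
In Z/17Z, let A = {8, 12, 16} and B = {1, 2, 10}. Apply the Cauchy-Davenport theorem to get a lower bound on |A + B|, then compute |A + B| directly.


Cauchy-Davenport: |A + B| ≥ min(p, |A| + |B| - 1) for A, B nonempty in Z/pZ.
|A| = 3, |B| = 3, p = 17.
CD lower bound = min(17, 3 + 3 - 1) = min(17, 5) = 5.
Compute A + B mod 17 directly:
a = 8: 8+1=9, 8+2=10, 8+10=1
a = 12: 12+1=13, 12+2=14, 12+10=5
a = 16: 16+1=0, 16+2=1, 16+10=9
A + B = {0, 1, 5, 9, 10, 13, 14}, so |A + B| = 7.
Verify: 7 ≥ 5? Yes ✓.

CD lower bound = 5, actual |A + B| = 7.


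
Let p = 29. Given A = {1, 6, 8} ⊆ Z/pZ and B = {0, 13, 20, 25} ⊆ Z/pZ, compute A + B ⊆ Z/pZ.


Work in Z/29Z: reduce every sum a + b modulo 29.
Enumerate all 12 pairs:
a = 1: 1+0=1, 1+13=14, 1+20=21, 1+25=26
a = 6: 6+0=6, 6+13=19, 6+20=26, 6+25=2
a = 8: 8+0=8, 8+13=21, 8+20=28, 8+25=4
Distinct residues collected: {1, 2, 4, 6, 8, 14, 19, 21, 26, 28}
|A + B| = 10 (out of 29 total residues).

A + B = {1, 2, 4, 6, 8, 14, 19, 21, 26, 28}


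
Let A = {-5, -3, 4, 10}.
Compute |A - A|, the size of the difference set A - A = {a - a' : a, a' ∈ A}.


A - A = {a - a' : a, a' ∈ A}; |A| = 4.
Bounds: 2|A|-1 ≤ |A - A| ≤ |A|² - |A| + 1, i.e. 7 ≤ |A - A| ≤ 13.
Note: 0 ∈ A - A always (from a - a). The set is symmetric: if d ∈ A - A then -d ∈ A - A.
Enumerate nonzero differences d = a - a' with a > a' (then include -d):
Positive differences: {2, 6, 7, 9, 13, 15}
Full difference set: {0} ∪ (positive diffs) ∪ (negative diffs).
|A - A| = 1 + 2·6 = 13 (matches direct enumeration: 13).

|A - A| = 13


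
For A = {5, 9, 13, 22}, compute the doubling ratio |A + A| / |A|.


|A| = 4.
Compute A + A by enumerating all 16 pairs.
A + A = {10, 14, 18, 22, 26, 27, 31, 35, 44}, so |A + A| = 9.
K = |A + A| / |A| = 9/4 (already in lowest terms) ≈ 2.2500.
Reference: AP of size 4 gives K = 7/4 ≈ 1.7500; a fully generic set of size 4 gives K ≈ 2.5000.

|A| = 4, |A + A| = 9, K = 9/4.


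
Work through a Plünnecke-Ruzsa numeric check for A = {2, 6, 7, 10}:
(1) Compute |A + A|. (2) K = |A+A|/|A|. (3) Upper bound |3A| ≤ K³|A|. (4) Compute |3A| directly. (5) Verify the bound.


|A| = 4.
Step 1: Compute A + A by enumerating all 16 pairs.
A + A = {4, 8, 9, 12, 13, 14, 16, 17, 20}, so |A + A| = 9.
Step 2: Doubling constant K = |A + A|/|A| = 9/4 = 9/4 ≈ 2.2500.
Step 3: Plünnecke-Ruzsa gives |3A| ≤ K³·|A| = (2.2500)³ · 4 ≈ 45.5625.
Step 4: Compute 3A = A + A + A directly by enumerating all triples (a,b,c) ∈ A³; |3A| = 16.
Step 5: Check 16 ≤ 45.5625? Yes ✓.

K = 9/4, Plünnecke-Ruzsa bound K³|A| ≈ 45.5625, |3A| = 16, inequality holds.


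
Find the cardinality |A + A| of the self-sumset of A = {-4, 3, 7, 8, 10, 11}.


A + A = {a + a' : a, a' ∈ A}; |A| = 6.
General bounds: 2|A| - 1 ≤ |A + A| ≤ |A|(|A|+1)/2, i.e. 11 ≤ |A + A| ≤ 21.
Lower bound 2|A|-1 is attained iff A is an arithmetic progression.
Enumerate sums a + a' for a ≤ a' (symmetric, so this suffices):
a = -4: -4+-4=-8, -4+3=-1, -4+7=3, -4+8=4, -4+10=6, -4+11=7
a = 3: 3+3=6, 3+7=10, 3+8=11, 3+10=13, 3+11=14
a = 7: 7+7=14, 7+8=15, 7+10=17, 7+11=18
a = 8: 8+8=16, 8+10=18, 8+11=19
a = 10: 10+10=20, 10+11=21
a = 11: 11+11=22
Distinct sums: {-8, -1, 3, 4, 6, 7, 10, 11, 13, 14, 15, 16, 17, 18, 19, 20, 21, 22}
|A + A| = 18

|A + A| = 18


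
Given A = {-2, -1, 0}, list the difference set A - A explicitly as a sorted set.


A - A = {a - a' : a, a' ∈ A}.
Compute a - a' for each ordered pair (a, a'):
a = -2: -2--2=0, -2--1=-1, -2-0=-2
a = -1: -1--2=1, -1--1=0, -1-0=-1
a = 0: 0--2=2, 0--1=1, 0-0=0
Collecting distinct values (and noting 0 appears from a-a):
A - A = {-2, -1, 0, 1, 2}
|A - A| = 5

A - A = {-2, -1, 0, 1, 2}


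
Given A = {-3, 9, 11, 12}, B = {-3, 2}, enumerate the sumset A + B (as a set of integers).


A + B = {a + b : a ∈ A, b ∈ B}.
Enumerate all |A|·|B| = 4·2 = 8 pairs (a, b) and collect distinct sums.
a = -3: -3+-3=-6, -3+2=-1
a = 9: 9+-3=6, 9+2=11
a = 11: 11+-3=8, 11+2=13
a = 12: 12+-3=9, 12+2=14
Collecting distinct sums: A + B = {-6, -1, 6, 8, 9, 11, 13, 14}
|A + B| = 8

A + B = {-6, -1, 6, 8, 9, 11, 13, 14}


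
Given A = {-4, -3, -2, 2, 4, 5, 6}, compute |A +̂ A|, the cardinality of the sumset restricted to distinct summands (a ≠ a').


Restricted sumset: A +̂ A = {a + a' : a ∈ A, a' ∈ A, a ≠ a'}.
Equivalently, take A + A and drop any sum 2a that is achievable ONLY as a + a for a ∈ A (i.e. sums representable only with equal summands).
Enumerate pairs (a, a') with a < a' (symmetric, so each unordered pair gives one sum; this covers all a ≠ a'):
  -4 + -3 = -7
  -4 + -2 = -6
  -4 + 2 = -2
  -4 + 4 = 0
  -4 + 5 = 1
  -4 + 6 = 2
  -3 + -2 = -5
  -3 + 2 = -1
  -3 + 4 = 1
  -3 + 5 = 2
  -3 + 6 = 3
  -2 + 2 = 0
  -2 + 4 = 2
  -2 + 5 = 3
  -2 + 6 = 4
  2 + 4 = 6
  2 + 5 = 7
  2 + 6 = 8
  4 + 5 = 9
  4 + 6 = 10
  5 + 6 = 11
Collected distinct sums: {-7, -6, -5, -2, -1, 0, 1, 2, 3, 4, 6, 7, 8, 9, 10, 11}
|A +̂ A| = 16
(Reference bound: |A +̂ A| ≥ 2|A| - 3 for |A| ≥ 2, with |A| = 7 giving ≥ 11.)

|A +̂ A| = 16


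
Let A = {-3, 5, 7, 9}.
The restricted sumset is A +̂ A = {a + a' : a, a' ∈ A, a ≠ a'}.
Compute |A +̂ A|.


Restricted sumset: A +̂ A = {a + a' : a ∈ A, a' ∈ A, a ≠ a'}.
Equivalently, take A + A and drop any sum 2a that is achievable ONLY as a + a for a ∈ A (i.e. sums representable only with equal summands).
Enumerate pairs (a, a') with a < a' (symmetric, so each unordered pair gives one sum; this covers all a ≠ a'):
  -3 + 5 = 2
  -3 + 7 = 4
  -3 + 9 = 6
  5 + 7 = 12
  5 + 9 = 14
  7 + 9 = 16
Collected distinct sums: {2, 4, 6, 12, 14, 16}
|A +̂ A| = 6
(Reference bound: |A +̂ A| ≥ 2|A| - 3 for |A| ≥ 2, with |A| = 4 giving ≥ 5.)

|A +̂ A| = 6


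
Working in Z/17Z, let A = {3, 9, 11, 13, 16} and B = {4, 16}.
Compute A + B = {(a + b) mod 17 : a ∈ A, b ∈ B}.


Work in Z/17Z: reduce every sum a + b modulo 17.
Enumerate all 10 pairs:
a = 3: 3+4=7, 3+16=2
a = 9: 9+4=13, 9+16=8
a = 11: 11+4=15, 11+16=10
a = 13: 13+4=0, 13+16=12
a = 16: 16+4=3, 16+16=15
Distinct residues collected: {0, 2, 3, 7, 8, 10, 12, 13, 15}
|A + B| = 9 (out of 17 total residues).

A + B = {0, 2, 3, 7, 8, 10, 12, 13, 15}


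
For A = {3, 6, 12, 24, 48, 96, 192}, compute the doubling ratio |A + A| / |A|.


|A| = 7.
Compute A + A by enumerating all 49 pairs.
A + A = {6, 9, 12, 15, 18, 24, 27, 30, 36, 48, 51, 54, 60, 72, 96, 99, 102, 108, 120, 144, 192, 195, 198, 204, 216, 240, 288, 384}, so |A + A| = 28.
K = |A + A| / |A| = 28/7 = 4/1 ≈ 4.0000.
Reference: AP of size 7 gives K = 13/7 ≈ 1.8571; a fully generic set of size 7 gives K ≈ 4.0000.

|A| = 7, |A + A| = 28, K = 28/7 = 4/1.


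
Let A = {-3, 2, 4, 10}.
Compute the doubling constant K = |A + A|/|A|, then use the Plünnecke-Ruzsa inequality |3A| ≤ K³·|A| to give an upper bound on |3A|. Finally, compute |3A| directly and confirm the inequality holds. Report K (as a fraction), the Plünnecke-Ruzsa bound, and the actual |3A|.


|A| = 4.
Step 1: Compute A + A by enumerating all 16 pairs.
A + A = {-6, -1, 1, 4, 6, 7, 8, 12, 14, 20}, so |A + A| = 10.
Step 2: Doubling constant K = |A + A|/|A| = 10/4 = 10/4 ≈ 2.5000.
Step 3: Plünnecke-Ruzsa gives |3A| ≤ K³·|A| = (2.5000)³ · 4 ≈ 62.5000.
Step 4: Compute 3A = A + A + A directly by enumerating all triples (a,b,c) ∈ A³; |3A| = 20.
Step 5: Check 20 ≤ 62.5000? Yes ✓.

K = 10/4, Plünnecke-Ruzsa bound K³|A| ≈ 62.5000, |3A| = 20, inequality holds.


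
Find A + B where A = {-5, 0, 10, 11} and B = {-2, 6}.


A + B = {a + b : a ∈ A, b ∈ B}.
Enumerate all |A|·|B| = 4·2 = 8 pairs (a, b) and collect distinct sums.
a = -5: -5+-2=-7, -5+6=1
a = 0: 0+-2=-2, 0+6=6
a = 10: 10+-2=8, 10+6=16
a = 11: 11+-2=9, 11+6=17
Collecting distinct sums: A + B = {-7, -2, 1, 6, 8, 9, 16, 17}
|A + B| = 8

A + B = {-7, -2, 1, 6, 8, 9, 16, 17}


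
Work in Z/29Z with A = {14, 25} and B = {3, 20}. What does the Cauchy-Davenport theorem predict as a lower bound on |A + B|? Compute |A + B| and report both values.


Cauchy-Davenport: |A + B| ≥ min(p, |A| + |B| - 1) for A, B nonempty in Z/pZ.
|A| = 2, |B| = 2, p = 29.
CD lower bound = min(29, 2 + 2 - 1) = min(29, 3) = 3.
Compute A + B mod 29 directly:
a = 14: 14+3=17, 14+20=5
a = 25: 25+3=28, 25+20=16
A + B = {5, 16, 17, 28}, so |A + B| = 4.
Verify: 4 ≥ 3? Yes ✓.

CD lower bound = 3, actual |A + B| = 4.


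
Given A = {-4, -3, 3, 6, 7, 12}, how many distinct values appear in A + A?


A + A = {a + a' : a, a' ∈ A}; |A| = 6.
General bounds: 2|A| - 1 ≤ |A + A| ≤ |A|(|A|+1)/2, i.e. 11 ≤ |A + A| ≤ 21.
Lower bound 2|A|-1 is attained iff A is an arithmetic progression.
Enumerate sums a + a' for a ≤ a' (symmetric, so this suffices):
a = -4: -4+-4=-8, -4+-3=-7, -4+3=-1, -4+6=2, -4+7=3, -4+12=8
a = -3: -3+-3=-6, -3+3=0, -3+6=3, -3+7=4, -3+12=9
a = 3: 3+3=6, 3+6=9, 3+7=10, 3+12=15
a = 6: 6+6=12, 6+7=13, 6+12=18
a = 7: 7+7=14, 7+12=19
a = 12: 12+12=24
Distinct sums: {-8, -7, -6, -1, 0, 2, 3, 4, 6, 8, 9, 10, 12, 13, 14, 15, 18, 19, 24}
|A + A| = 19

|A + A| = 19


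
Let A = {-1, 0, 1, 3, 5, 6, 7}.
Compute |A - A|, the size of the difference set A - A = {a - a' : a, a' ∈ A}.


A - A = {a - a' : a, a' ∈ A}; |A| = 7.
Bounds: 2|A|-1 ≤ |A - A| ≤ |A|² - |A| + 1, i.e. 13 ≤ |A - A| ≤ 43.
Note: 0 ∈ A - A always (from a - a). The set is symmetric: if d ∈ A - A then -d ∈ A - A.
Enumerate nonzero differences d = a - a' with a > a' (then include -d):
Positive differences: {1, 2, 3, 4, 5, 6, 7, 8}
Full difference set: {0} ∪ (positive diffs) ∪ (negative diffs).
|A - A| = 1 + 2·8 = 17 (matches direct enumeration: 17).

|A - A| = 17


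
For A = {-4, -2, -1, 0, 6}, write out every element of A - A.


A - A = {a - a' : a, a' ∈ A}.
Compute a - a' for each ordered pair (a, a'):
a = -4: -4--4=0, -4--2=-2, -4--1=-3, -4-0=-4, -4-6=-10
a = -2: -2--4=2, -2--2=0, -2--1=-1, -2-0=-2, -2-6=-8
a = -1: -1--4=3, -1--2=1, -1--1=0, -1-0=-1, -1-6=-7
a = 0: 0--4=4, 0--2=2, 0--1=1, 0-0=0, 0-6=-6
a = 6: 6--4=10, 6--2=8, 6--1=7, 6-0=6, 6-6=0
Collecting distinct values (and noting 0 appears from a-a):
A - A = {-10, -8, -7, -6, -4, -3, -2, -1, 0, 1, 2, 3, 4, 6, 7, 8, 10}
|A - A| = 17

A - A = {-10, -8, -7, -6, -4, -3, -2, -1, 0, 1, 2, 3, 4, 6, 7, 8, 10}


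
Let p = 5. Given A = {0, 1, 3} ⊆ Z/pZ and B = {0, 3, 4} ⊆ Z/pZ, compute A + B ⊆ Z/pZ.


Work in Z/5Z: reduce every sum a + b modulo 5.
Enumerate all 9 pairs:
a = 0: 0+0=0, 0+3=3, 0+4=4
a = 1: 1+0=1, 1+3=4, 1+4=0
a = 3: 3+0=3, 3+3=1, 3+4=2
Distinct residues collected: {0, 1, 2, 3, 4}
|A + B| = 5 (out of 5 total residues).

A + B = {0, 1, 2, 3, 4}


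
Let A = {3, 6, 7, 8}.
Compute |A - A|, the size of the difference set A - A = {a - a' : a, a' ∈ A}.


A - A = {a - a' : a, a' ∈ A}; |A| = 4.
Bounds: 2|A|-1 ≤ |A - A| ≤ |A|² - |A| + 1, i.e. 7 ≤ |A - A| ≤ 13.
Note: 0 ∈ A - A always (from a - a). The set is symmetric: if d ∈ A - A then -d ∈ A - A.
Enumerate nonzero differences d = a - a' with a > a' (then include -d):
Positive differences: {1, 2, 3, 4, 5}
Full difference set: {0} ∪ (positive diffs) ∪ (negative diffs).
|A - A| = 1 + 2·5 = 11 (matches direct enumeration: 11).

|A - A| = 11


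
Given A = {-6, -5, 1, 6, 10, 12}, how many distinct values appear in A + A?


A + A = {a + a' : a, a' ∈ A}; |A| = 6.
General bounds: 2|A| - 1 ≤ |A + A| ≤ |A|(|A|+1)/2, i.e. 11 ≤ |A + A| ≤ 21.
Lower bound 2|A|-1 is attained iff A is an arithmetic progression.
Enumerate sums a + a' for a ≤ a' (symmetric, so this suffices):
a = -6: -6+-6=-12, -6+-5=-11, -6+1=-5, -6+6=0, -6+10=4, -6+12=6
a = -5: -5+-5=-10, -5+1=-4, -5+6=1, -5+10=5, -5+12=7
a = 1: 1+1=2, 1+6=7, 1+10=11, 1+12=13
a = 6: 6+6=12, 6+10=16, 6+12=18
a = 10: 10+10=20, 10+12=22
a = 12: 12+12=24
Distinct sums: {-12, -11, -10, -5, -4, 0, 1, 2, 4, 5, 6, 7, 11, 12, 13, 16, 18, 20, 22, 24}
|A + A| = 20

|A + A| = 20


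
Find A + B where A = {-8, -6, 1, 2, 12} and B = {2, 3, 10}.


A + B = {a + b : a ∈ A, b ∈ B}.
Enumerate all |A|·|B| = 5·3 = 15 pairs (a, b) and collect distinct sums.
a = -8: -8+2=-6, -8+3=-5, -8+10=2
a = -6: -6+2=-4, -6+3=-3, -6+10=4
a = 1: 1+2=3, 1+3=4, 1+10=11
a = 2: 2+2=4, 2+3=5, 2+10=12
a = 12: 12+2=14, 12+3=15, 12+10=22
Collecting distinct sums: A + B = {-6, -5, -4, -3, 2, 3, 4, 5, 11, 12, 14, 15, 22}
|A + B| = 13

A + B = {-6, -5, -4, -3, 2, 3, 4, 5, 11, 12, 14, 15, 22}


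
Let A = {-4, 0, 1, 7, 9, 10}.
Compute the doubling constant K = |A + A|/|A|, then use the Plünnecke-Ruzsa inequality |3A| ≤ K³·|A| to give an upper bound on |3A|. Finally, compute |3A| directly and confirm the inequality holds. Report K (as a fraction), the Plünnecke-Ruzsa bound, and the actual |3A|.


|A| = 6.
Step 1: Compute A + A by enumerating all 36 pairs.
A + A = {-8, -4, -3, 0, 1, 2, 3, 5, 6, 7, 8, 9, 10, 11, 14, 16, 17, 18, 19, 20}, so |A + A| = 20.
Step 2: Doubling constant K = |A + A|/|A| = 20/6 = 20/6 ≈ 3.3333.
Step 3: Plünnecke-Ruzsa gives |3A| ≤ K³·|A| = (3.3333)³ · 6 ≈ 222.2222.
Step 4: Compute 3A = A + A + A directly by enumerating all triples (a,b,c) ∈ A³; |3A| = 37.
Step 5: Check 37 ≤ 222.2222? Yes ✓.

K = 20/6, Plünnecke-Ruzsa bound K³|A| ≈ 222.2222, |3A| = 37, inequality holds.


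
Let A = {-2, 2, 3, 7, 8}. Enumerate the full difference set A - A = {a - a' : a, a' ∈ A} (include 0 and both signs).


A - A = {a - a' : a, a' ∈ A}.
Compute a - a' for each ordered pair (a, a'):
a = -2: -2--2=0, -2-2=-4, -2-3=-5, -2-7=-9, -2-8=-10
a = 2: 2--2=4, 2-2=0, 2-3=-1, 2-7=-5, 2-8=-6
a = 3: 3--2=5, 3-2=1, 3-3=0, 3-7=-4, 3-8=-5
a = 7: 7--2=9, 7-2=5, 7-3=4, 7-7=0, 7-8=-1
a = 8: 8--2=10, 8-2=6, 8-3=5, 8-7=1, 8-8=0
Collecting distinct values (and noting 0 appears from a-a):
A - A = {-10, -9, -6, -5, -4, -1, 0, 1, 4, 5, 6, 9, 10}
|A - A| = 13

A - A = {-10, -9, -6, -5, -4, -1, 0, 1, 4, 5, 6, 9, 10}


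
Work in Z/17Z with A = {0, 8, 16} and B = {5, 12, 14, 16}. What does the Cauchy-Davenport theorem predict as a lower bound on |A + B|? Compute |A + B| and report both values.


Cauchy-Davenport: |A + B| ≥ min(p, |A| + |B| - 1) for A, B nonempty in Z/pZ.
|A| = 3, |B| = 4, p = 17.
CD lower bound = min(17, 3 + 4 - 1) = min(17, 6) = 6.
Compute A + B mod 17 directly:
a = 0: 0+5=5, 0+12=12, 0+14=14, 0+16=16
a = 8: 8+5=13, 8+12=3, 8+14=5, 8+16=7
a = 16: 16+5=4, 16+12=11, 16+14=13, 16+16=15
A + B = {3, 4, 5, 7, 11, 12, 13, 14, 15, 16}, so |A + B| = 10.
Verify: 10 ≥ 6? Yes ✓.

CD lower bound = 6, actual |A + B| = 10.


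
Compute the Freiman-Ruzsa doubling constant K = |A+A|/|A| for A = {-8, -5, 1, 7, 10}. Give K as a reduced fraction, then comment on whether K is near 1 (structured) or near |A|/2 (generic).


|A| = 5.
Compute A + A by enumerating all 25 pairs.
A + A = {-16, -13, -10, -7, -4, -1, 2, 5, 8, 11, 14, 17, 20}, so |A + A| = 13.
K = |A + A| / |A| = 13/5 (already in lowest terms) ≈ 2.6000.
Reference: AP of size 5 gives K = 9/5 ≈ 1.8000; a fully generic set of size 5 gives K ≈ 3.0000.

|A| = 5, |A + A| = 13, K = 13/5.


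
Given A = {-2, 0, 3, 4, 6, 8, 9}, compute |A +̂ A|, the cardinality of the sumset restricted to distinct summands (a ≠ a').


Restricted sumset: A +̂ A = {a + a' : a ∈ A, a' ∈ A, a ≠ a'}.
Equivalently, take A + A and drop any sum 2a that is achievable ONLY as a + a for a ∈ A (i.e. sums representable only with equal summands).
Enumerate pairs (a, a') with a < a' (symmetric, so each unordered pair gives one sum; this covers all a ≠ a'):
  -2 + 0 = -2
  -2 + 3 = 1
  -2 + 4 = 2
  -2 + 6 = 4
  -2 + 8 = 6
  -2 + 9 = 7
  0 + 3 = 3
  0 + 4 = 4
  0 + 6 = 6
  0 + 8 = 8
  0 + 9 = 9
  3 + 4 = 7
  3 + 6 = 9
  3 + 8 = 11
  3 + 9 = 12
  4 + 6 = 10
  4 + 8 = 12
  4 + 9 = 13
  6 + 8 = 14
  6 + 9 = 15
  8 + 9 = 17
Collected distinct sums: {-2, 1, 2, 3, 4, 6, 7, 8, 9, 10, 11, 12, 13, 14, 15, 17}
|A +̂ A| = 16
(Reference bound: |A +̂ A| ≥ 2|A| - 3 for |A| ≥ 2, with |A| = 7 giving ≥ 11.)

|A +̂ A| = 16


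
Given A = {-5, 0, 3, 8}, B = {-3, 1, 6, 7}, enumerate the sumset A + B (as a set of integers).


A + B = {a + b : a ∈ A, b ∈ B}.
Enumerate all |A|·|B| = 4·4 = 16 pairs (a, b) and collect distinct sums.
a = -5: -5+-3=-8, -5+1=-4, -5+6=1, -5+7=2
a = 0: 0+-3=-3, 0+1=1, 0+6=6, 0+7=7
a = 3: 3+-3=0, 3+1=4, 3+6=9, 3+7=10
a = 8: 8+-3=5, 8+1=9, 8+6=14, 8+7=15
Collecting distinct sums: A + B = {-8, -4, -3, 0, 1, 2, 4, 5, 6, 7, 9, 10, 14, 15}
|A + B| = 14

A + B = {-8, -4, -3, 0, 1, 2, 4, 5, 6, 7, 9, 10, 14, 15}


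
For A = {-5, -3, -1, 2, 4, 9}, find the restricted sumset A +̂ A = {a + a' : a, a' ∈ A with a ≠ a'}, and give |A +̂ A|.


Restricted sumset: A +̂ A = {a + a' : a ∈ A, a' ∈ A, a ≠ a'}.
Equivalently, take A + A and drop any sum 2a that is achievable ONLY as a + a for a ∈ A (i.e. sums representable only with equal summands).
Enumerate pairs (a, a') with a < a' (symmetric, so each unordered pair gives one sum; this covers all a ≠ a'):
  -5 + -3 = -8
  -5 + -1 = -6
  -5 + 2 = -3
  -5 + 4 = -1
  -5 + 9 = 4
  -3 + -1 = -4
  -3 + 2 = -1
  -3 + 4 = 1
  -3 + 9 = 6
  -1 + 2 = 1
  -1 + 4 = 3
  -1 + 9 = 8
  2 + 4 = 6
  2 + 9 = 11
  4 + 9 = 13
Collected distinct sums: {-8, -6, -4, -3, -1, 1, 3, 4, 6, 8, 11, 13}
|A +̂ A| = 12
(Reference bound: |A +̂ A| ≥ 2|A| - 3 for |A| ≥ 2, with |A| = 6 giving ≥ 9.)

|A +̂ A| = 12


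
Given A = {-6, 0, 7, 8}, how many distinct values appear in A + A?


A + A = {a + a' : a, a' ∈ A}; |A| = 4.
General bounds: 2|A| - 1 ≤ |A + A| ≤ |A|(|A|+1)/2, i.e. 7 ≤ |A + A| ≤ 10.
Lower bound 2|A|-1 is attained iff A is an arithmetic progression.
Enumerate sums a + a' for a ≤ a' (symmetric, so this suffices):
a = -6: -6+-6=-12, -6+0=-6, -6+7=1, -6+8=2
a = 0: 0+0=0, 0+7=7, 0+8=8
a = 7: 7+7=14, 7+8=15
a = 8: 8+8=16
Distinct sums: {-12, -6, 0, 1, 2, 7, 8, 14, 15, 16}
|A + A| = 10

|A + A| = 10


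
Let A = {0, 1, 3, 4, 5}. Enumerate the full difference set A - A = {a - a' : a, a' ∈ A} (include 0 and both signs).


A - A = {a - a' : a, a' ∈ A}.
Compute a - a' for each ordered pair (a, a'):
a = 0: 0-0=0, 0-1=-1, 0-3=-3, 0-4=-4, 0-5=-5
a = 1: 1-0=1, 1-1=0, 1-3=-2, 1-4=-3, 1-5=-4
a = 3: 3-0=3, 3-1=2, 3-3=0, 3-4=-1, 3-5=-2
a = 4: 4-0=4, 4-1=3, 4-3=1, 4-4=0, 4-5=-1
a = 5: 5-0=5, 5-1=4, 5-3=2, 5-4=1, 5-5=0
Collecting distinct values (and noting 0 appears from a-a):
A - A = {-5, -4, -3, -2, -1, 0, 1, 2, 3, 4, 5}
|A - A| = 11

A - A = {-5, -4, -3, -2, -1, 0, 1, 2, 3, 4, 5}


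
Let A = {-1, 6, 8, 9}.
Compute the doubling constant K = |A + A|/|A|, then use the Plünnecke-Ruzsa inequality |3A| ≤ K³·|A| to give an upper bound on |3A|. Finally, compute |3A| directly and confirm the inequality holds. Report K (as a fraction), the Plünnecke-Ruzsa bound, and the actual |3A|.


|A| = 4.
Step 1: Compute A + A by enumerating all 16 pairs.
A + A = {-2, 5, 7, 8, 12, 14, 15, 16, 17, 18}, so |A + A| = 10.
Step 2: Doubling constant K = |A + A|/|A| = 10/4 = 10/4 ≈ 2.5000.
Step 3: Plünnecke-Ruzsa gives |3A| ≤ K³·|A| = (2.5000)³ · 4 ≈ 62.5000.
Step 4: Compute 3A = A + A + A directly by enumerating all triples (a,b,c) ∈ A³; |3A| = 19.
Step 5: Check 19 ≤ 62.5000? Yes ✓.

K = 10/4, Plünnecke-Ruzsa bound K³|A| ≈ 62.5000, |3A| = 19, inequality holds.


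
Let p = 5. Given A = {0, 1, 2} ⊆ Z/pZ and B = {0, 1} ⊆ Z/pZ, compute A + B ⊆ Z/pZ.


Work in Z/5Z: reduce every sum a + b modulo 5.
Enumerate all 6 pairs:
a = 0: 0+0=0, 0+1=1
a = 1: 1+0=1, 1+1=2
a = 2: 2+0=2, 2+1=3
Distinct residues collected: {0, 1, 2, 3}
|A + B| = 4 (out of 5 total residues).

A + B = {0, 1, 2, 3}


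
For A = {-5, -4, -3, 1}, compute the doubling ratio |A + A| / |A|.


|A| = 4.
Compute A + A by enumerating all 16 pairs.
A + A = {-10, -9, -8, -7, -6, -4, -3, -2, 2}, so |A + A| = 9.
K = |A + A| / |A| = 9/4 (already in lowest terms) ≈ 2.2500.
Reference: AP of size 4 gives K = 7/4 ≈ 1.7500; a fully generic set of size 4 gives K ≈ 2.5000.

|A| = 4, |A + A| = 9, K = 9/4.


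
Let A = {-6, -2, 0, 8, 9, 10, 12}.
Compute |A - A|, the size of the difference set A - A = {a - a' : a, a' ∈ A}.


A - A = {a - a' : a, a' ∈ A}; |A| = 7.
Bounds: 2|A|-1 ≤ |A - A| ≤ |A|² - |A| + 1, i.e. 13 ≤ |A - A| ≤ 43.
Note: 0 ∈ A - A always (from a - a). The set is symmetric: if d ∈ A - A then -d ∈ A - A.
Enumerate nonzero differences d = a - a' with a > a' (then include -d):
Positive differences: {1, 2, 3, 4, 6, 8, 9, 10, 11, 12, 14, 15, 16, 18}
Full difference set: {0} ∪ (positive diffs) ∪ (negative diffs).
|A - A| = 1 + 2·14 = 29 (matches direct enumeration: 29).

|A - A| = 29


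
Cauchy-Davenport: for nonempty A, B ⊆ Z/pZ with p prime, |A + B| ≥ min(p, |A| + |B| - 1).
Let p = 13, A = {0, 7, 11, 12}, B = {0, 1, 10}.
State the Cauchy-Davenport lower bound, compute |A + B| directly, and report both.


Cauchy-Davenport: |A + B| ≥ min(p, |A| + |B| - 1) for A, B nonempty in Z/pZ.
|A| = 4, |B| = 3, p = 13.
CD lower bound = min(13, 4 + 3 - 1) = min(13, 6) = 6.
Compute A + B mod 13 directly:
a = 0: 0+0=0, 0+1=1, 0+10=10
a = 7: 7+0=7, 7+1=8, 7+10=4
a = 11: 11+0=11, 11+1=12, 11+10=8
a = 12: 12+0=12, 12+1=0, 12+10=9
A + B = {0, 1, 4, 7, 8, 9, 10, 11, 12}, so |A + B| = 9.
Verify: 9 ≥ 6? Yes ✓.

CD lower bound = 6, actual |A + B| = 9.


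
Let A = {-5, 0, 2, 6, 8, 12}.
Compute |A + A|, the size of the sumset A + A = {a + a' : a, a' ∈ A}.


A + A = {a + a' : a, a' ∈ A}; |A| = 6.
General bounds: 2|A| - 1 ≤ |A + A| ≤ |A|(|A|+1)/2, i.e. 11 ≤ |A + A| ≤ 21.
Lower bound 2|A|-1 is attained iff A is an arithmetic progression.
Enumerate sums a + a' for a ≤ a' (symmetric, so this suffices):
a = -5: -5+-5=-10, -5+0=-5, -5+2=-3, -5+6=1, -5+8=3, -5+12=7
a = 0: 0+0=0, 0+2=2, 0+6=6, 0+8=8, 0+12=12
a = 2: 2+2=4, 2+6=8, 2+8=10, 2+12=14
a = 6: 6+6=12, 6+8=14, 6+12=18
a = 8: 8+8=16, 8+12=20
a = 12: 12+12=24
Distinct sums: {-10, -5, -3, 0, 1, 2, 3, 4, 6, 7, 8, 10, 12, 14, 16, 18, 20, 24}
|A + A| = 18

|A + A| = 18


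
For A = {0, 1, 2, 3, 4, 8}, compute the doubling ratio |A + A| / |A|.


|A| = 6.
Compute A + A by enumerating all 36 pairs.
A + A = {0, 1, 2, 3, 4, 5, 6, 7, 8, 9, 10, 11, 12, 16}, so |A + A| = 14.
K = |A + A| / |A| = 14/6 = 7/3 ≈ 2.3333.
Reference: AP of size 6 gives K = 11/6 ≈ 1.8333; a fully generic set of size 6 gives K ≈ 3.5000.

|A| = 6, |A + A| = 14, K = 14/6 = 7/3.


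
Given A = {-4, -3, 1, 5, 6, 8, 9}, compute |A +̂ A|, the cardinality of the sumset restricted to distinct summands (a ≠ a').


Restricted sumset: A +̂ A = {a + a' : a ∈ A, a' ∈ A, a ≠ a'}.
Equivalently, take A + A and drop any sum 2a that is achievable ONLY as a + a for a ∈ A (i.e. sums representable only with equal summands).
Enumerate pairs (a, a') with a < a' (symmetric, so each unordered pair gives one sum; this covers all a ≠ a'):
  -4 + -3 = -7
  -4 + 1 = -3
  -4 + 5 = 1
  -4 + 6 = 2
  -4 + 8 = 4
  -4 + 9 = 5
  -3 + 1 = -2
  -3 + 5 = 2
  -3 + 6 = 3
  -3 + 8 = 5
  -3 + 9 = 6
  1 + 5 = 6
  1 + 6 = 7
  1 + 8 = 9
  1 + 9 = 10
  5 + 6 = 11
  5 + 8 = 13
  5 + 9 = 14
  6 + 8 = 14
  6 + 9 = 15
  8 + 9 = 17
Collected distinct sums: {-7, -3, -2, 1, 2, 3, 4, 5, 6, 7, 9, 10, 11, 13, 14, 15, 17}
|A +̂ A| = 17
(Reference bound: |A +̂ A| ≥ 2|A| - 3 for |A| ≥ 2, with |A| = 7 giving ≥ 11.)

|A +̂ A| = 17


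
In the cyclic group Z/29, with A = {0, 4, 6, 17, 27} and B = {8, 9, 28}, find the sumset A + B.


Work in Z/29Z: reduce every sum a + b modulo 29.
Enumerate all 15 pairs:
a = 0: 0+8=8, 0+9=9, 0+28=28
a = 4: 4+8=12, 4+9=13, 4+28=3
a = 6: 6+8=14, 6+9=15, 6+28=5
a = 17: 17+8=25, 17+9=26, 17+28=16
a = 27: 27+8=6, 27+9=7, 27+28=26
Distinct residues collected: {3, 5, 6, 7, 8, 9, 12, 13, 14, 15, 16, 25, 26, 28}
|A + B| = 14 (out of 29 total residues).

A + B = {3, 5, 6, 7, 8, 9, 12, 13, 14, 15, 16, 25, 26, 28}


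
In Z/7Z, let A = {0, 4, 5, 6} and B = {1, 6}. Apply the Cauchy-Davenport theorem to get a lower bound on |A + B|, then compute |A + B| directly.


Cauchy-Davenport: |A + B| ≥ min(p, |A| + |B| - 1) for A, B nonempty in Z/pZ.
|A| = 4, |B| = 2, p = 7.
CD lower bound = min(7, 4 + 2 - 1) = min(7, 5) = 5.
Compute A + B mod 7 directly:
a = 0: 0+1=1, 0+6=6
a = 4: 4+1=5, 4+6=3
a = 5: 5+1=6, 5+6=4
a = 6: 6+1=0, 6+6=5
A + B = {0, 1, 3, 4, 5, 6}, so |A + B| = 6.
Verify: 6 ≥ 5? Yes ✓.

CD lower bound = 5, actual |A + B| = 6.


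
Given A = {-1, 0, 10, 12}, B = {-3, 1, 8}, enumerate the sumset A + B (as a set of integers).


A + B = {a + b : a ∈ A, b ∈ B}.
Enumerate all |A|·|B| = 4·3 = 12 pairs (a, b) and collect distinct sums.
a = -1: -1+-3=-4, -1+1=0, -1+8=7
a = 0: 0+-3=-3, 0+1=1, 0+8=8
a = 10: 10+-3=7, 10+1=11, 10+8=18
a = 12: 12+-3=9, 12+1=13, 12+8=20
Collecting distinct sums: A + B = {-4, -3, 0, 1, 7, 8, 9, 11, 13, 18, 20}
|A + B| = 11

A + B = {-4, -3, 0, 1, 7, 8, 9, 11, 13, 18, 20}


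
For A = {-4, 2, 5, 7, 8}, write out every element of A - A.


A - A = {a - a' : a, a' ∈ A}.
Compute a - a' for each ordered pair (a, a'):
a = -4: -4--4=0, -4-2=-6, -4-5=-9, -4-7=-11, -4-8=-12
a = 2: 2--4=6, 2-2=0, 2-5=-3, 2-7=-5, 2-8=-6
a = 5: 5--4=9, 5-2=3, 5-5=0, 5-7=-2, 5-8=-3
a = 7: 7--4=11, 7-2=5, 7-5=2, 7-7=0, 7-8=-1
a = 8: 8--4=12, 8-2=6, 8-5=3, 8-7=1, 8-8=0
Collecting distinct values (and noting 0 appears from a-a):
A - A = {-12, -11, -9, -6, -5, -3, -2, -1, 0, 1, 2, 3, 5, 6, 9, 11, 12}
|A - A| = 17

A - A = {-12, -11, -9, -6, -5, -3, -2, -1, 0, 1, 2, 3, 5, 6, 9, 11, 12}


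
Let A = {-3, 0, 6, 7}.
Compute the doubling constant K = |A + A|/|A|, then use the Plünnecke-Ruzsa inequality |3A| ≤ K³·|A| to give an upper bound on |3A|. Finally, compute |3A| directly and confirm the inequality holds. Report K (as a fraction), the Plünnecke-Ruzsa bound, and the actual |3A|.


|A| = 4.
Step 1: Compute A + A by enumerating all 16 pairs.
A + A = {-6, -3, 0, 3, 4, 6, 7, 12, 13, 14}, so |A + A| = 10.
Step 2: Doubling constant K = |A + A|/|A| = 10/4 = 10/4 ≈ 2.5000.
Step 3: Plünnecke-Ruzsa gives |3A| ≤ K³·|A| = (2.5000)³ · 4 ≈ 62.5000.
Step 4: Compute 3A = A + A + A directly by enumerating all triples (a,b,c) ∈ A³; |3A| = 19.
Step 5: Check 19 ≤ 62.5000? Yes ✓.

K = 10/4, Plünnecke-Ruzsa bound K³|A| ≈ 62.5000, |3A| = 19, inequality holds.


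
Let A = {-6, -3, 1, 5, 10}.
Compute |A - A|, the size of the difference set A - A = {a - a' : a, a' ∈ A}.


A - A = {a - a' : a, a' ∈ A}; |A| = 5.
Bounds: 2|A|-1 ≤ |A - A| ≤ |A|² - |A| + 1, i.e. 9 ≤ |A - A| ≤ 21.
Note: 0 ∈ A - A always (from a - a). The set is symmetric: if d ∈ A - A then -d ∈ A - A.
Enumerate nonzero differences d = a - a' with a > a' (then include -d):
Positive differences: {3, 4, 5, 7, 8, 9, 11, 13, 16}
Full difference set: {0} ∪ (positive diffs) ∪ (negative diffs).
|A - A| = 1 + 2·9 = 19 (matches direct enumeration: 19).

|A - A| = 19


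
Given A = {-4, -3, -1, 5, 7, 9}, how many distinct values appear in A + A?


A + A = {a + a' : a, a' ∈ A}; |A| = 6.
General bounds: 2|A| - 1 ≤ |A + A| ≤ |A|(|A|+1)/2, i.e. 11 ≤ |A + A| ≤ 21.
Lower bound 2|A|-1 is attained iff A is an arithmetic progression.
Enumerate sums a + a' for a ≤ a' (symmetric, so this suffices):
a = -4: -4+-4=-8, -4+-3=-7, -4+-1=-5, -4+5=1, -4+7=3, -4+9=5
a = -3: -3+-3=-6, -3+-1=-4, -3+5=2, -3+7=4, -3+9=6
a = -1: -1+-1=-2, -1+5=4, -1+7=6, -1+9=8
a = 5: 5+5=10, 5+7=12, 5+9=14
a = 7: 7+7=14, 7+9=16
a = 9: 9+9=18
Distinct sums: {-8, -7, -6, -5, -4, -2, 1, 2, 3, 4, 5, 6, 8, 10, 12, 14, 16, 18}
|A + A| = 18

|A + A| = 18


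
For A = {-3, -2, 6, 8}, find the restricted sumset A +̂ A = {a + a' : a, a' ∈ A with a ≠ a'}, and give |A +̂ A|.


Restricted sumset: A +̂ A = {a + a' : a ∈ A, a' ∈ A, a ≠ a'}.
Equivalently, take A + A and drop any sum 2a that is achievable ONLY as a + a for a ∈ A (i.e. sums representable only with equal summands).
Enumerate pairs (a, a') with a < a' (symmetric, so each unordered pair gives one sum; this covers all a ≠ a'):
  -3 + -2 = -5
  -3 + 6 = 3
  -3 + 8 = 5
  -2 + 6 = 4
  -2 + 8 = 6
  6 + 8 = 14
Collected distinct sums: {-5, 3, 4, 5, 6, 14}
|A +̂ A| = 6
(Reference bound: |A +̂ A| ≥ 2|A| - 3 for |A| ≥ 2, with |A| = 4 giving ≥ 5.)

|A +̂ A| = 6


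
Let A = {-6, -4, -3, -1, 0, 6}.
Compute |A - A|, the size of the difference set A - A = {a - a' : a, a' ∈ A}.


A - A = {a - a' : a, a' ∈ A}; |A| = 6.
Bounds: 2|A|-1 ≤ |A - A| ≤ |A|² - |A| + 1, i.e. 11 ≤ |A - A| ≤ 31.
Note: 0 ∈ A - A always (from a - a). The set is symmetric: if d ∈ A - A then -d ∈ A - A.
Enumerate nonzero differences d = a - a' with a > a' (then include -d):
Positive differences: {1, 2, 3, 4, 5, 6, 7, 9, 10, 12}
Full difference set: {0} ∪ (positive diffs) ∪ (negative diffs).
|A - A| = 1 + 2·10 = 21 (matches direct enumeration: 21).

|A - A| = 21


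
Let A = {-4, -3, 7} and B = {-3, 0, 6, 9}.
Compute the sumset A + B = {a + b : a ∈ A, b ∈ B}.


A + B = {a + b : a ∈ A, b ∈ B}.
Enumerate all |A|·|B| = 3·4 = 12 pairs (a, b) and collect distinct sums.
a = -4: -4+-3=-7, -4+0=-4, -4+6=2, -4+9=5
a = -3: -3+-3=-6, -3+0=-3, -3+6=3, -3+9=6
a = 7: 7+-3=4, 7+0=7, 7+6=13, 7+9=16
Collecting distinct sums: A + B = {-7, -6, -4, -3, 2, 3, 4, 5, 6, 7, 13, 16}
|A + B| = 12

A + B = {-7, -6, -4, -3, 2, 3, 4, 5, 6, 7, 13, 16}


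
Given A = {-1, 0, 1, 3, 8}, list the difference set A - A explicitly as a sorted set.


A - A = {a - a' : a, a' ∈ A}.
Compute a - a' for each ordered pair (a, a'):
a = -1: -1--1=0, -1-0=-1, -1-1=-2, -1-3=-4, -1-8=-9
a = 0: 0--1=1, 0-0=0, 0-1=-1, 0-3=-3, 0-8=-8
a = 1: 1--1=2, 1-0=1, 1-1=0, 1-3=-2, 1-8=-7
a = 3: 3--1=4, 3-0=3, 3-1=2, 3-3=0, 3-8=-5
a = 8: 8--1=9, 8-0=8, 8-1=7, 8-3=5, 8-8=0
Collecting distinct values (and noting 0 appears from a-a):
A - A = {-9, -8, -7, -5, -4, -3, -2, -1, 0, 1, 2, 3, 4, 5, 7, 8, 9}
|A - A| = 17

A - A = {-9, -8, -7, -5, -4, -3, -2, -1, 0, 1, 2, 3, 4, 5, 7, 8, 9}


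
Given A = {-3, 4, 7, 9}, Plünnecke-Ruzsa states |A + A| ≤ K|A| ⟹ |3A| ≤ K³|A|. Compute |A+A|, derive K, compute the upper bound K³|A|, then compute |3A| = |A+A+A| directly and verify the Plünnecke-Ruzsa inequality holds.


|A| = 4.
Step 1: Compute A + A by enumerating all 16 pairs.
A + A = {-6, 1, 4, 6, 8, 11, 13, 14, 16, 18}, so |A + A| = 10.
Step 2: Doubling constant K = |A + A|/|A| = 10/4 = 10/4 ≈ 2.5000.
Step 3: Plünnecke-Ruzsa gives |3A| ≤ K³·|A| = (2.5000)³ · 4 ≈ 62.5000.
Step 4: Compute 3A = A + A + A directly by enumerating all triples (a,b,c) ∈ A³; |3A| = 19.
Step 5: Check 19 ≤ 62.5000? Yes ✓.

K = 10/4, Plünnecke-Ruzsa bound K³|A| ≈ 62.5000, |3A| = 19, inequality holds.


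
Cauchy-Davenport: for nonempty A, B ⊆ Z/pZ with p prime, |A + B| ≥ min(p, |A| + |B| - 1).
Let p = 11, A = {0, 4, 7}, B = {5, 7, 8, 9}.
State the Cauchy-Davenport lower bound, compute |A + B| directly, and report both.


Cauchy-Davenport: |A + B| ≥ min(p, |A| + |B| - 1) for A, B nonempty in Z/pZ.
|A| = 3, |B| = 4, p = 11.
CD lower bound = min(11, 3 + 4 - 1) = min(11, 6) = 6.
Compute A + B mod 11 directly:
a = 0: 0+5=5, 0+7=7, 0+8=8, 0+9=9
a = 4: 4+5=9, 4+7=0, 4+8=1, 4+9=2
a = 7: 7+5=1, 7+7=3, 7+8=4, 7+9=5
A + B = {0, 1, 2, 3, 4, 5, 7, 8, 9}, so |A + B| = 9.
Verify: 9 ≥ 6? Yes ✓.

CD lower bound = 6, actual |A + B| = 9.


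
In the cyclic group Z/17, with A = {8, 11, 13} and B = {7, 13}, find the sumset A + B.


Work in Z/17Z: reduce every sum a + b modulo 17.
Enumerate all 6 pairs:
a = 8: 8+7=15, 8+13=4
a = 11: 11+7=1, 11+13=7
a = 13: 13+7=3, 13+13=9
Distinct residues collected: {1, 3, 4, 7, 9, 15}
|A + B| = 6 (out of 17 total residues).

A + B = {1, 3, 4, 7, 9, 15}


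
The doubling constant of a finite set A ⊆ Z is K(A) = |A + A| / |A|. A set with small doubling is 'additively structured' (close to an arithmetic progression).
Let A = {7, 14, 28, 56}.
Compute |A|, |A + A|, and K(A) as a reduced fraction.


|A| = 4.
Compute A + A by enumerating all 16 pairs.
A + A = {14, 21, 28, 35, 42, 56, 63, 70, 84, 112}, so |A + A| = 10.
K = |A + A| / |A| = 10/4 = 5/2 ≈ 2.5000.
Reference: AP of size 4 gives K = 7/4 ≈ 1.7500; a fully generic set of size 4 gives K ≈ 2.5000.

|A| = 4, |A + A| = 10, K = 10/4 = 5/2.


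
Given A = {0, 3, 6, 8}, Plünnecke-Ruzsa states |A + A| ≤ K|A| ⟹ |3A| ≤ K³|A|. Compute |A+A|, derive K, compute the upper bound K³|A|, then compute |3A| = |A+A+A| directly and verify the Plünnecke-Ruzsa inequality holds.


|A| = 4.
Step 1: Compute A + A by enumerating all 16 pairs.
A + A = {0, 3, 6, 8, 9, 11, 12, 14, 16}, so |A + A| = 9.
Step 2: Doubling constant K = |A + A|/|A| = 9/4 = 9/4 ≈ 2.2500.
Step 3: Plünnecke-Ruzsa gives |3A| ≤ K³·|A| = (2.2500)³ · 4 ≈ 45.5625.
Step 4: Compute 3A = A + A + A directly by enumerating all triples (a,b,c) ∈ A³; |3A| = 16.
Step 5: Check 16 ≤ 45.5625? Yes ✓.

K = 9/4, Plünnecke-Ruzsa bound K³|A| ≈ 45.5625, |3A| = 16, inequality holds.


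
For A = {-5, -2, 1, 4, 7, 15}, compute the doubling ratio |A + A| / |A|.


|A| = 6.
Compute A + A by enumerating all 36 pairs.
A + A = {-10, -7, -4, -1, 2, 5, 8, 10, 11, 13, 14, 16, 19, 22, 30}, so |A + A| = 15.
K = |A + A| / |A| = 15/6 = 5/2 ≈ 2.5000.
Reference: AP of size 6 gives K = 11/6 ≈ 1.8333; a fully generic set of size 6 gives K ≈ 3.5000.

|A| = 6, |A + A| = 15, K = 15/6 = 5/2.


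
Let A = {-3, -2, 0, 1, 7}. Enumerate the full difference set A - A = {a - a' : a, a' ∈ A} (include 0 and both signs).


A - A = {a - a' : a, a' ∈ A}.
Compute a - a' for each ordered pair (a, a'):
a = -3: -3--3=0, -3--2=-1, -3-0=-3, -3-1=-4, -3-7=-10
a = -2: -2--3=1, -2--2=0, -2-0=-2, -2-1=-3, -2-7=-9
a = 0: 0--3=3, 0--2=2, 0-0=0, 0-1=-1, 0-7=-7
a = 1: 1--3=4, 1--2=3, 1-0=1, 1-1=0, 1-7=-6
a = 7: 7--3=10, 7--2=9, 7-0=7, 7-1=6, 7-7=0
Collecting distinct values (and noting 0 appears from a-a):
A - A = {-10, -9, -7, -6, -4, -3, -2, -1, 0, 1, 2, 3, 4, 6, 7, 9, 10}
|A - A| = 17

A - A = {-10, -9, -7, -6, -4, -3, -2, -1, 0, 1, 2, 3, 4, 6, 7, 9, 10}


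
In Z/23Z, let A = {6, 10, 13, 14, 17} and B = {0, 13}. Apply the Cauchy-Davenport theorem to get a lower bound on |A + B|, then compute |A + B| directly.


Cauchy-Davenport: |A + B| ≥ min(p, |A| + |B| - 1) for A, B nonempty in Z/pZ.
|A| = 5, |B| = 2, p = 23.
CD lower bound = min(23, 5 + 2 - 1) = min(23, 6) = 6.
Compute A + B mod 23 directly:
a = 6: 6+0=6, 6+13=19
a = 10: 10+0=10, 10+13=0
a = 13: 13+0=13, 13+13=3
a = 14: 14+0=14, 14+13=4
a = 17: 17+0=17, 17+13=7
A + B = {0, 3, 4, 6, 7, 10, 13, 14, 17, 19}, so |A + B| = 10.
Verify: 10 ≥ 6? Yes ✓.

CD lower bound = 6, actual |A + B| = 10.


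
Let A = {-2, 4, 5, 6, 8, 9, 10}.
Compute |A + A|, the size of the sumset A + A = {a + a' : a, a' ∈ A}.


A + A = {a + a' : a, a' ∈ A}; |A| = 7.
General bounds: 2|A| - 1 ≤ |A + A| ≤ |A|(|A|+1)/2, i.e. 13 ≤ |A + A| ≤ 28.
Lower bound 2|A|-1 is attained iff A is an arithmetic progression.
Enumerate sums a + a' for a ≤ a' (symmetric, so this suffices):
a = -2: -2+-2=-4, -2+4=2, -2+5=3, -2+6=4, -2+8=6, -2+9=7, -2+10=8
a = 4: 4+4=8, 4+5=9, 4+6=10, 4+8=12, 4+9=13, 4+10=14
a = 5: 5+5=10, 5+6=11, 5+8=13, 5+9=14, 5+10=15
a = 6: 6+6=12, 6+8=14, 6+9=15, 6+10=16
a = 8: 8+8=16, 8+9=17, 8+10=18
a = 9: 9+9=18, 9+10=19
a = 10: 10+10=20
Distinct sums: {-4, 2, 3, 4, 6, 7, 8, 9, 10, 11, 12, 13, 14, 15, 16, 17, 18, 19, 20}
|A + A| = 19

|A + A| = 19


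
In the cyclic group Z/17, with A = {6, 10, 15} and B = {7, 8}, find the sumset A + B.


Work in Z/17Z: reduce every sum a + b modulo 17.
Enumerate all 6 pairs:
a = 6: 6+7=13, 6+8=14
a = 10: 10+7=0, 10+8=1
a = 15: 15+7=5, 15+8=6
Distinct residues collected: {0, 1, 5, 6, 13, 14}
|A + B| = 6 (out of 17 total residues).

A + B = {0, 1, 5, 6, 13, 14}


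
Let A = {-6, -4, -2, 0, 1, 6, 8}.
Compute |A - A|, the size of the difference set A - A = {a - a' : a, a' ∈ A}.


A - A = {a - a' : a, a' ∈ A}; |A| = 7.
Bounds: 2|A|-1 ≤ |A - A| ≤ |A|² - |A| + 1, i.e. 13 ≤ |A - A| ≤ 43.
Note: 0 ∈ A - A always (from a - a). The set is symmetric: if d ∈ A - A then -d ∈ A - A.
Enumerate nonzero differences d = a - a' with a > a' (then include -d):
Positive differences: {1, 2, 3, 4, 5, 6, 7, 8, 10, 12, 14}
Full difference set: {0} ∪ (positive diffs) ∪ (negative diffs).
|A - A| = 1 + 2·11 = 23 (matches direct enumeration: 23).

|A - A| = 23


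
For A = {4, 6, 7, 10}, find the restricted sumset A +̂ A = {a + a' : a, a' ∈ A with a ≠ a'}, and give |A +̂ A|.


Restricted sumset: A +̂ A = {a + a' : a ∈ A, a' ∈ A, a ≠ a'}.
Equivalently, take A + A and drop any sum 2a that is achievable ONLY as a + a for a ∈ A (i.e. sums representable only with equal summands).
Enumerate pairs (a, a') with a < a' (symmetric, so each unordered pair gives one sum; this covers all a ≠ a'):
  4 + 6 = 10
  4 + 7 = 11
  4 + 10 = 14
  6 + 7 = 13
  6 + 10 = 16
  7 + 10 = 17
Collected distinct sums: {10, 11, 13, 14, 16, 17}
|A +̂ A| = 6
(Reference bound: |A +̂ A| ≥ 2|A| - 3 for |A| ≥ 2, with |A| = 4 giving ≥ 5.)

|A +̂ A| = 6


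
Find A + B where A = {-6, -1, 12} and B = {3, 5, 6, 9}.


A + B = {a + b : a ∈ A, b ∈ B}.
Enumerate all |A|·|B| = 3·4 = 12 pairs (a, b) and collect distinct sums.
a = -6: -6+3=-3, -6+5=-1, -6+6=0, -6+9=3
a = -1: -1+3=2, -1+5=4, -1+6=5, -1+9=8
a = 12: 12+3=15, 12+5=17, 12+6=18, 12+9=21
Collecting distinct sums: A + B = {-3, -1, 0, 2, 3, 4, 5, 8, 15, 17, 18, 21}
|A + B| = 12

A + B = {-3, -1, 0, 2, 3, 4, 5, 8, 15, 17, 18, 21}


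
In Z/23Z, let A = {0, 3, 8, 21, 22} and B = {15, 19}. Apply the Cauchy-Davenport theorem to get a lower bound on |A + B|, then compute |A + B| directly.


Cauchy-Davenport: |A + B| ≥ min(p, |A| + |B| - 1) for A, B nonempty in Z/pZ.
|A| = 5, |B| = 2, p = 23.
CD lower bound = min(23, 5 + 2 - 1) = min(23, 6) = 6.
Compute A + B mod 23 directly:
a = 0: 0+15=15, 0+19=19
a = 3: 3+15=18, 3+19=22
a = 8: 8+15=0, 8+19=4
a = 21: 21+15=13, 21+19=17
a = 22: 22+15=14, 22+19=18
A + B = {0, 4, 13, 14, 15, 17, 18, 19, 22}, so |A + B| = 9.
Verify: 9 ≥ 6? Yes ✓.

CD lower bound = 6, actual |A + B| = 9.


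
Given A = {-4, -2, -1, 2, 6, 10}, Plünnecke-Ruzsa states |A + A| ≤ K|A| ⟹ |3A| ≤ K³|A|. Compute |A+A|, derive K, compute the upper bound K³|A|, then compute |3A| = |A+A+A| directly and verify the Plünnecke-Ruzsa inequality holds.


|A| = 6.
Step 1: Compute A + A by enumerating all 36 pairs.
A + A = {-8, -6, -5, -4, -3, -2, 0, 1, 2, 4, 5, 6, 8, 9, 12, 16, 20}, so |A + A| = 17.
Step 2: Doubling constant K = |A + A|/|A| = 17/6 = 17/6 ≈ 2.8333.
Step 3: Plünnecke-Ruzsa gives |3A| ≤ K³·|A| = (2.8333)³ · 6 ≈ 136.4722.
Step 4: Compute 3A = A + A + A directly by enumerating all triples (a,b,c) ∈ A³; |3A| = 31.
Step 5: Check 31 ≤ 136.4722? Yes ✓.

K = 17/6, Plünnecke-Ruzsa bound K³|A| ≈ 136.4722, |3A| = 31, inequality holds.


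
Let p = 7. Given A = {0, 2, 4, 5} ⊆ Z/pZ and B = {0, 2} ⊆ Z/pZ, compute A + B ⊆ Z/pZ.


Work in Z/7Z: reduce every sum a + b modulo 7.
Enumerate all 8 pairs:
a = 0: 0+0=0, 0+2=2
a = 2: 2+0=2, 2+2=4
a = 4: 4+0=4, 4+2=6
a = 5: 5+0=5, 5+2=0
Distinct residues collected: {0, 2, 4, 5, 6}
|A + B| = 5 (out of 7 total residues).

A + B = {0, 2, 4, 5, 6}


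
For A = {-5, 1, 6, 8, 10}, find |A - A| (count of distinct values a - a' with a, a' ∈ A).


A - A = {a - a' : a, a' ∈ A}; |A| = 5.
Bounds: 2|A|-1 ≤ |A - A| ≤ |A|² - |A| + 1, i.e. 9 ≤ |A - A| ≤ 21.
Note: 0 ∈ A - A always (from a - a). The set is symmetric: if d ∈ A - A then -d ∈ A - A.
Enumerate nonzero differences d = a - a' with a > a' (then include -d):
Positive differences: {2, 4, 5, 6, 7, 9, 11, 13, 15}
Full difference set: {0} ∪ (positive diffs) ∪ (negative diffs).
|A - A| = 1 + 2·9 = 19 (matches direct enumeration: 19).

|A - A| = 19


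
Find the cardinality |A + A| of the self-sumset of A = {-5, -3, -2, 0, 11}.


A + A = {a + a' : a, a' ∈ A}; |A| = 5.
General bounds: 2|A| - 1 ≤ |A + A| ≤ |A|(|A|+1)/2, i.e. 9 ≤ |A + A| ≤ 15.
Lower bound 2|A|-1 is attained iff A is an arithmetic progression.
Enumerate sums a + a' for a ≤ a' (symmetric, so this suffices):
a = -5: -5+-5=-10, -5+-3=-8, -5+-2=-7, -5+0=-5, -5+11=6
a = -3: -3+-3=-6, -3+-2=-5, -3+0=-3, -3+11=8
a = -2: -2+-2=-4, -2+0=-2, -2+11=9
a = 0: 0+0=0, 0+11=11
a = 11: 11+11=22
Distinct sums: {-10, -8, -7, -6, -5, -4, -3, -2, 0, 6, 8, 9, 11, 22}
|A + A| = 14

|A + A| = 14
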